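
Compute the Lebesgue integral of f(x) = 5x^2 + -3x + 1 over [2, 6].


The Lebesgue integral of a Riemann-integrable function agrees with the Riemann integral.
Antiderivative F(x) = (5/3)x^3 + (-3/2)x^2 + 1x
F(6) = (5/3)*6^3 + (-3/2)*6^2 + 1*6
     = (5/3)*216 + (-3/2)*36 + 1*6
     = 360 + -54 + 6
     = 312
F(2) = 9.333333
Integral = F(6) - F(2) = 312 - 9.333333 = 302.666667


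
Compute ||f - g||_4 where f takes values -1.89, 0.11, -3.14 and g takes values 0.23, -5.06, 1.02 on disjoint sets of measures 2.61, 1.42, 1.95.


Step 1: Compute differences f_i - g_i:
  -1.89 - 0.23 = -2.12
  0.11 - -5.06 = 5.17
  -3.14 - 1.02 = -4.16
Step 2: Compute |diff|^4 * measure for each set:
  |-2.12|^4 * 2.61 = 20.199631 * 2.61 = 52.721038
  |5.17|^4 * 1.42 = 714.434095 * 1.42 = 1014.496415
  |-4.16|^4 * 1.95 = 299.483791 * 1.95 = 583.993393
Step 3: Sum = 1651.210846
Step 4: ||f-g||_4 = (1651.210846)^(1/4) = 6.374566


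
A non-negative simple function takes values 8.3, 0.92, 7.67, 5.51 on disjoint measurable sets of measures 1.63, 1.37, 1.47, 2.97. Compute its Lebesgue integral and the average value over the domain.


Step 1: Integral = sum(value_i * measure_i)
= 8.3*1.63 + 0.92*1.37 + 7.67*1.47 + 5.51*2.97
= 13.529 + 1.2604 + 11.2749 + 16.3647
= 42.429
Step 2: Total measure of domain = 1.63 + 1.37 + 1.47 + 2.97 = 7.44
Step 3: Average value = 42.429 / 7.44 = 5.702823


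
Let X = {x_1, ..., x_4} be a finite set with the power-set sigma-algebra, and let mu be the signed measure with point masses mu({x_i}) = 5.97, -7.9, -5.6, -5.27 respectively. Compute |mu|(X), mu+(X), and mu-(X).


Step 1: Every measurable set is a union of atoms (the cells / points), so a Hahn decomposition is
  obtained by grouping atoms by sign: P = union of atoms with mu > 0, N = union of the remaining atoms.
  Atoms in P (indices): 1;  atoms in N (indices): 2, 3, 4
  Positive values: 5.97
  Negative values: -7.9, -5.6, -5.27
Step 2: mu+(X) = mu(P) = sum of positive atom values = 5.97
Step 3: mu-(X) = -mu(N) = sum of |negative atom values| = 18.77
Step 4: |mu|(X) = mu+(X) + mu-(X) = 5.97 + 18.77 = 24.74


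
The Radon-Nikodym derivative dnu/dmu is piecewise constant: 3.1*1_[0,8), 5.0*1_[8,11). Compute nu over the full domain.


Integrate each piece of the Radon-Nikodym derivative:
Step 1: integral_0^8 3.1 dx = 3.1*(8-0) = 3.1*8 = 24.8
Step 2: integral_8^11 5.0 dx = 5.0*(11-8) = 5.0*3 = 15
Total: 24.8 + 15 = 39.8


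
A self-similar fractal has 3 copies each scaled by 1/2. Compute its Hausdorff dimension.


For a self-similar set with N copies scaled by 1/r:
dim_H = log(N)/log(r) = log(3)/log(2)
= 1.098612/0.693147
= 1.584963


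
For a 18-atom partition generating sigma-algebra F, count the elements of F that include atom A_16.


Each element of F is a union of some subset S of the 18 atoms.
The element contains A_16 iff A_16 is in S.
So we count subsets S of {A_1,...,A_18} with A_16 in S: choose freely among the other 17 atoms.
Count = 2^(18-1) = 2^17 = 131072.


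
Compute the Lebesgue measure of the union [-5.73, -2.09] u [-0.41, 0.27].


For pairwise disjoint intervals, m(union) = sum of lengths.
= (-2.09 - -5.73) + (0.27 - -0.41)
= 3.64 + 0.68
= 4.32


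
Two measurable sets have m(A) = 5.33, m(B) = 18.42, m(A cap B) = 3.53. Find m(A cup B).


By inclusion-exclusion: m(A u B) = m(A) + m(B) - m(A n B)
= 5.33 + 18.42 - 3.53
= 20.22


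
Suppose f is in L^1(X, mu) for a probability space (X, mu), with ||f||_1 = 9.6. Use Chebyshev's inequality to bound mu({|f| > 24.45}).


Chebyshev/Markov inequality: mu(|f| > eps) <= (||f||_p / eps)^p
Step 1: ||f||_1 / eps = 9.6 / 24.45 = 0.392638
Step 2: Raise to power p = 1:
  (0.392638)^1 = 0.392638
Step 3: Therefore mu(|f| > 24.45) <= 0.392638


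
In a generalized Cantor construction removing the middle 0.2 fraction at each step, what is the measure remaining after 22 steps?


Step 1: At each step, fraction remaining = 1 - 0.2 = 0.8
Step 2: After 22 steps, measure = (0.8)^22
Result = 0.007379


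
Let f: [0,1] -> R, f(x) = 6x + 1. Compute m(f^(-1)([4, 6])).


f^(-1)([4, 6]) = {x : 4 <= 6x + 1 <= 6}
Solving: (4 - 1)/6 <= x <= (6 - 1)/6
= [0.5, 0.833333]
Intersecting with [0,1]: [0.5, 0.833333]
Measure = 0.833333 - 0.5 = 0.333333


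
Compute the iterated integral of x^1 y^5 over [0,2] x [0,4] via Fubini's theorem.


By Fubini's theorem, the double integral factors as a product of single integrals:
Step 1: integral_0^2 x^1 dx = [x^2/2] from 0 to 2
     = 2^2/2 = 2
Step 2: integral_0^4 y^5 dy = [y^6/6] from 0 to 4
     = 4^6/6 = 682.666667
Step 3: Double integral = 2 * 682.666667 = 1365.333333


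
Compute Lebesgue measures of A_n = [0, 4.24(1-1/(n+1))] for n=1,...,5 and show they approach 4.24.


By continuity of measure from below: if A_n increases to A, then m(A_n) -> m(A).
Here A = [0, 4.24], so m(A) = 4.24
Step 1: a_1 = 4.24*(1 - 1/2) = 2.12, m(A_1) = 2.12
Step 2: a_2 = 4.24*(1 - 1/3) = 2.8267, m(A_2) = 2.8267
Step 3: a_3 = 4.24*(1 - 1/4) = 3.18, m(A_3) = 3.18
Step 4: a_4 = 4.24*(1 - 1/5) = 3.392, m(A_4) = 3.392
Step 5: a_5 = 4.24*(1 - 1/6) = 3.5333, m(A_5) = 3.5333
Limit: m(A_n) -> m([0,4.24]) = 4.24


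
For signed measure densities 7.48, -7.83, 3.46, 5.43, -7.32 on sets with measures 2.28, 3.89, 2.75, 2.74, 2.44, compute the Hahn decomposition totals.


Step 1: Compute signed measure on each set:
  Set 1: 7.48 * 2.28 = 17.0544
  Set 2: -7.83 * 3.89 = -30.4587
  Set 3: 3.46 * 2.75 = 9.515
  Set 4: 5.43 * 2.74 = 14.8782
  Set 5: -7.32 * 2.44 = -17.8608
Step 2: Total signed measure = (17.0544) + (-30.4587) + (9.515) + (14.8782) + (-17.8608)
     = -6.8719
Step 3: Positive part mu+(X) = sum of positive contributions = 41.4476
Step 4: Negative part mu-(X) = |sum of negative contributions| = 48.3195


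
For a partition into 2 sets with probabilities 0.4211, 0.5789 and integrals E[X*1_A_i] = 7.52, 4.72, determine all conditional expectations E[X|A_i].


For each cell A_i: E[X|A_i] = E[X*1_A_i] / P(A_i)
Step 1: E[X|A_1] = 7.52 / 0.4211 = 17.857991
Step 2: E[X|A_2] = 4.72 / 0.5789 = 8.153394
Verification: E[X] = sum E[X*1_A_i] = 7.52 + 4.72 = 12.24


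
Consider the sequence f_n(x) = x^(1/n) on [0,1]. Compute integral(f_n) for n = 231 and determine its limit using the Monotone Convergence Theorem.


At n = 231: f_231(x) = x^(1/231).
Step 1: integral(x^(1/231), 0, 1) = [x^(1/231+1) / (1/231+1)] from 0 to 1
     = 1 / (1/231 + 1) = 1 / ((231+1)/231) = 231/(231+1)
     = 231/232 = 0.99569
Step 2: As n -> infinity, f_n(x) = x^(1/n) -> 1 for x in (0,1], and f_n is increasing in n.
By MCT, lim_n integral(f_n) = integral(lim_n f_n) = integral(1, 0, 1) = 1.
Step 3: Verify convergence: 231/232 = 0.99569 -> 1


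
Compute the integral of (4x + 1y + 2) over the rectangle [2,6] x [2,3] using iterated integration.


By Fubini, integrate in x first, then y.
Step 1: Fix y, integrate over x in [2,6]:
  integral(4x + 1y + 2, x=2..6)
  = 4*(6^2 - 2^2)/2 + (1y + 2)*(6 - 2)
  = 64 + (1y + 2)*4
  = 64 + 4y + 8
  = 72 + 4y
Step 2: Integrate over y in [2,3]:
  integral(72 + 4y, y=2..3)
  = 72*1 + 4*(3^2 - 2^2)/2
  = 72 + 10
  = 82


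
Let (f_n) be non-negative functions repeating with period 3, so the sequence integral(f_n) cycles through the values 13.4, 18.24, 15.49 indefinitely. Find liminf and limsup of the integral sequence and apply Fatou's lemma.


The sequence (integral(f_n)) is periodic with period 3, repeating the values 13.4, 18.24, 15.49 indefinitely.
Step 1: For a periodic sequence, every tail (a_m, a_(m+1), ...) contains all 3 period values infinitely often.
Step 2: Hence inf of every tail = min of the period values = min(13.4, 18.24, 15.49) = 13.4.
        liminf_n integral(f_n) = sup over m of (inf of tail from m) = 13.4.
Step 3: Similarly sup of every tail = max of the period values = 18.24.
        limsup_n integral(f_n) = 18.24.
Step 4: Fatou's lemma: integral(liminf_n f_n) <= liminf_n integral(f_n) = 13.4.
        So the integral of the pointwise liminf is at most 13.4.


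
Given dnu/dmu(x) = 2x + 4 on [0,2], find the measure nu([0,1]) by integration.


nu(A) = integral_A (dnu/dmu) dmu = integral_0^1 (2x + 4) dx
Step 1: Antiderivative F(x) = (2/2)x^2 + 4x
Step 2: F(1) = (2/2)*1^2 + 4*1 = 1 + 4 = 5
Step 3: F(0) = (2/2)*0^2 + 4*0 = 0.0 + 0 = 0.0
Step 4: nu([0,1]) = F(1) - F(0) = 5 - 0.0 = 5


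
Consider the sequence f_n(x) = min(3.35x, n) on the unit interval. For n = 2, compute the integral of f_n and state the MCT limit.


f(x) = 3.35x on [0,1]; f_n(x) = min(3.35x, n). At n = 2:
Step 1: f(x) reaches 2 at x = 2/3.35 = 0.597015
Step 2: integral(f_2) = integral(3.35x, 0, 0.597015) + integral(2, 0.597015, 1)
       = 3.35*0.597015^2/2 + 2*(1 - 0.597015)
       = 0.597015 + 0.80597
       = 1.402985
Step 3: As n -> infinity, f_n increases to f, so by MCT integral(f_n) -> integral(f) = 3.35/2 = 1.675.
Convergence: integral(f_2) = 1.402985 -> 1.675 as n -> infinity


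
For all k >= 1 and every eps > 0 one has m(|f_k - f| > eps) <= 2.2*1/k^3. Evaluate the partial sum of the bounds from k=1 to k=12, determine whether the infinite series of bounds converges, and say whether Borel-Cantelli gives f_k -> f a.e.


Step 1: List the terms 2.2*1/k^3 for k = 1 to 12:
  k=1: 2.2
  k=2: 0.275
  k=3: 0.081481
  k=4: 0.034375
  k=5: 0.0176
  k=6: 0.010185
  k=7: 0.006414
  k=8: 0.004297
  k=9: 0.003018
  k=10: 0.0022
  k=11: 0.001653
  k=12: 0.001273
Step 2: Partial sum = 2.2 + 0.275 + 0.081481 + 0.034375 + 0.0176 + 0.010185 + 0.006414 + 0.004297 + 0.003018 + 0.0022 + 0.001653 + 0.001273
     = 2.637496
Step 3: The full series sum_(k>=1) 2.2*1/k^3 converges (p-series with p = 3 > 1; a constant multiple of a convergent series converges).
Step 4: Fix eps > 0. Since sum_k m(|f_k - f| > eps) < infinity, the Borel-Cantelli lemma gives
        m(limsup_k {|f_k - f| > eps}) = 0, i.e. for a.e. x, |f_k(x) - f(x)| <= eps for all large k.
        Applying this with eps = 1/j for j = 1, 2, ... and intersecting the countably many full-measure sets,
        for a.e. x we get limsup_k |f_k(x) - f(x)| <= 1/j for every j, hence f_k -> f almost everywhere.
Conclusion: series converges; Borel-Cantelli yields f_k -> f a.e.


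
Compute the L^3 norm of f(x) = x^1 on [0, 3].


Step 1: ||f||_3 = (integral_0^3 |x^1|^3 dx)^(1/3)
     = (integral_0^3 x^3 dx)^(1/3)
Step 2: integral_0^3 x^3 dx = [x^4/(4)] from 0 to 3 = 3^4/4
     = 81/4 = 20.25
Step 3: ||f||_3 = (20.25)^(1/3) = 2.725681


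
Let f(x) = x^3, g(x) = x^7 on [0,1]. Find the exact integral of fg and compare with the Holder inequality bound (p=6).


Step 1: Exact integral of f*g = integral(x^10, 0, 1) = 1/11
     = 0.090909
Step 2: Holder bound with p=6, q=1.2:
  ||f||_p = (integral x^18 dx)^(1/6) = (1/19)^(1/6) = 0.612173
  ||g||_q = (integral x^8.4 dx)^(1/1.2) = (1/9.4)^(1/1.2) = 0.154547
Step 3: Holder bound = ||f||_p * ||g||_q = 0.612173 * 0.154547 = 0.094609
Verification: 0.090909 <= 0.094609 (Holder holds)


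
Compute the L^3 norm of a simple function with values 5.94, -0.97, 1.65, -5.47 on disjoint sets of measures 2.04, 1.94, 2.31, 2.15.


Step 1: Compute |f_i|^3 for each value:
  |5.94|^3 = 209.584584
  |-0.97|^3 = 0.912673
  |1.65|^3 = 4.492125
  |-5.47|^3 = 163.667323
Step 2: Multiply by measures and sum:
  209.584584 * 2.04 = 427.552551
  0.912673 * 1.94 = 1.770586
  4.492125 * 2.31 = 10.376809
  163.667323 * 2.15 = 351.884744
Sum = 427.552551 + 1.770586 + 10.376809 + 351.884744 = 791.58469
Step 3: Take the p-th root:
||f||_3 = (791.58469)^(1/3) = 9.250513


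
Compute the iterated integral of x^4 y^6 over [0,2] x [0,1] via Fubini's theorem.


By Fubini's theorem, the double integral factors as a product of single integrals:
Step 1: integral_0^2 x^4 dx = [x^5/5] from 0 to 2
     = 2^5/5 = 6.4
Step 2: integral_0^1 y^6 dy = [y^7/7] from 0 to 1
     = 1^7/7 = 0.142857
Step 3: Double integral = 6.4 * 0.142857 = 0.914286


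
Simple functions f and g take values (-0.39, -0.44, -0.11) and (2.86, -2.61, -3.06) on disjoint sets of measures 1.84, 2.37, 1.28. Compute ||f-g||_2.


Step 1: Compute differences f_i - g_i:
  -0.39 - 2.86 = -3.25
  -0.44 - -2.61 = 2.17
  -0.11 - -3.06 = 2.95
Step 2: Compute |diff|^2 * measure for each set:
  |-3.25|^2 * 1.84 = 10.5625 * 1.84 = 19.435
  |2.17|^2 * 2.37 = 4.7089 * 2.37 = 11.160093
  |2.95|^2 * 1.28 = 8.7025 * 1.28 = 11.1392
Step 3: Sum = 41.734293
Step 4: ||f-g||_2 = (41.734293)^(1/2) = 6.460208


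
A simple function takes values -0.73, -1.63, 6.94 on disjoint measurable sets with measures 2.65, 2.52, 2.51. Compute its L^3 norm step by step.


Step 1: Compute |f_i|^3 for each value:
  |-0.73|^3 = 0.389017
  |-1.63|^3 = 4.330747
  |6.94|^3 = 334.255384
Step 2: Multiply by measures and sum:
  0.389017 * 2.65 = 1.030895
  4.330747 * 2.52 = 10.913482
  334.255384 * 2.51 = 838.981014
Sum = 1.030895 + 10.913482 + 838.981014 = 850.925391
Step 3: Take the p-th root:
||f||_3 = (850.925391)^(1/3) = 9.476119


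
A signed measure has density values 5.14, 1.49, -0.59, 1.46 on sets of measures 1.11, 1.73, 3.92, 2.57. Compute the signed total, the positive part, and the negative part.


Step 1: Compute signed measure on each set:
  Set 1: 5.14 * 1.11 = 5.7054
  Set 2: 1.49 * 1.73 = 2.5777
  Set 3: -0.59 * 3.92 = -2.3128
  Set 4: 1.46 * 2.57 = 3.7522
Step 2: Total signed measure = (5.7054) + (2.5777) + (-2.3128) + (3.7522)
     = 9.7225
Step 3: Positive part mu+(X) = sum of positive contributions = 12.0353
Step 4: Negative part mu-(X) = |sum of negative contributions| = 2.3128


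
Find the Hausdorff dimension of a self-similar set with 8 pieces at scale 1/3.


For a self-similar set with N copies scaled by 1/r:
dim_H = log(N)/log(r) = log(8)/log(3)
= 2.079442/1.098612
= 1.892789


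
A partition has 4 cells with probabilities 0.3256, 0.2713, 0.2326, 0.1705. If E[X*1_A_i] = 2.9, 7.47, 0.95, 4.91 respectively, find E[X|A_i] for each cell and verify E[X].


For each cell A_i: E[X|A_i] = E[X*1_A_i] / P(A_i)
Step 1: E[X|A_1] = 2.9 / 0.3256 = 8.906634
Step 2: E[X|A_2] = 7.47 / 0.2713 = 27.534095
Step 3: E[X|A_3] = 0.95 / 0.2326 = 4.084265
Step 4: E[X|A_4] = 4.91 / 0.1705 = 28.797654
Verification: E[X] = sum E[X*1_A_i] = 2.9 + 7.47 + 0.95 + 4.91 = 16.23


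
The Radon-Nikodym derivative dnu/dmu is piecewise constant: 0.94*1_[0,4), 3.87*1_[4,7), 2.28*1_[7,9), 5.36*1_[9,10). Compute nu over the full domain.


Integrate each piece of the Radon-Nikodym derivative:
Step 1: integral_0^4 0.94 dx = 0.94*(4-0) = 0.94*4 = 3.76
Step 2: integral_4^7 3.87 dx = 3.87*(7-4) = 3.87*3 = 11.61
Step 3: integral_7^9 2.28 dx = 2.28*(9-7) = 2.28*2 = 4.56
Step 4: integral_9^10 5.36 dx = 5.36*(10-9) = 5.36*1 = 5.36
Total: 3.76 + 11.61 + 4.56 + 5.36 = 25.29


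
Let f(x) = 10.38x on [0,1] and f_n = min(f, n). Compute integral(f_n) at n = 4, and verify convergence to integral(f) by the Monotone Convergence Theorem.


f(x) = 10.38x on [0,1]; f_n(x) = min(10.38x, n). At n = 4:
Step 1: f(x) reaches 4 at x = 4/10.38 = 0.385356
Step 2: integral(f_4) = integral(10.38x, 0, 0.385356) + integral(4, 0.385356, 1)
       = 10.38*0.385356^2/2 + 4*(1 - 0.385356)
       = 0.770713 + 2.458574
       = 3.229287
Step 3: As n -> infinity, f_n increases to f, so by MCT integral(f_n) -> integral(f) = 10.38/2 = 5.19.
Convergence: integral(f_4) = 3.229287 -> 5.19 as n -> infinity


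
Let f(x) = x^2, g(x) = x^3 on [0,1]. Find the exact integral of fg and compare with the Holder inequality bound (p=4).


Step 1: Exact integral of f*g = integral(x^5, 0, 1) = 1/6
     = 0.166667
Step 2: Holder bound with p=4, q=1.333333:
  ||f||_p = (integral x^8 dx)^(1/4) = (1/9)^(1/4) = 0.57735
  ||g||_q = (integral x^4 dx)^(1/1.333333) = (1/5)^(1/1.333333) = 0.29907
Step 3: Holder bound = ||f||_p * ||g||_q = 0.57735 * 0.29907 = 0.172668
Verification: 0.166667 <= 0.172668 (Holder holds)


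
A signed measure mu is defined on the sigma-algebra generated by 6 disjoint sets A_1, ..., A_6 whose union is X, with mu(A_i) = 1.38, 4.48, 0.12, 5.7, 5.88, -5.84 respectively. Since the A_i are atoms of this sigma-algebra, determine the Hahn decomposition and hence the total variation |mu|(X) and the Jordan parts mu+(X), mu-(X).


Step 1: Every measurable set is a union of atoms (the cells / points), so a Hahn decomposition is
  obtained by grouping atoms by sign: P = union of atoms with mu > 0, N = union of the remaining atoms.
  Atoms in P (indices): 1, 2, 3, 4, 5;  atoms in N (indices): 6
  Positive values: 1.38, 4.48, 0.12, 5.7, 5.88
  Negative values: -5.84
Step 2: mu+(X) = mu(P) = sum of positive atom values = 17.56
Step 3: mu-(X) = -mu(N) = sum of |negative atom values| = 5.84
Step 4: |mu|(X) = mu+(X) + mu-(X) = 17.56 + 5.84 = 23.4


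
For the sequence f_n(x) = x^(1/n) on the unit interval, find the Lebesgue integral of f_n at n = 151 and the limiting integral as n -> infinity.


At n = 151: f_151(x) = x^(1/151).
Step 1: integral(x^(1/151), 0, 1) = [x^(1/151+1) / (1/151+1)] from 0 to 1
     = 1 / (1/151 + 1) = 1 / ((151+1)/151) = 151/(151+1)
     = 151/152 = 0.993421
Step 2: As n -> infinity, f_n(x) = x^(1/n) -> 1 for x in (0,1], and f_n is increasing in n.
By MCT, lim_n integral(f_n) = integral(lim_n f_n) = integral(1, 0, 1) = 1.
Step 3: Verify convergence: 151/152 = 0.993421 -> 1


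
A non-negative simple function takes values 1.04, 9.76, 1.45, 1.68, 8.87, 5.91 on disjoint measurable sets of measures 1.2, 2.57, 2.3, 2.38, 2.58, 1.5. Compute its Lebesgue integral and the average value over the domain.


Step 1: Integral = sum(value_i * measure_i)
= 1.04*1.2 + 9.76*2.57 + 1.45*2.3 + 1.68*2.38 + 8.87*2.58 + 5.91*1.5
= 1.248 + 25.0832 + 3.335 + 3.9984 + 22.8846 + 8.865
= 65.4142
Step 2: Total measure of domain = 1.2 + 2.57 + 2.3 + 2.38 + 2.58 + 1.5 = 12.53
Step 3: Average value = 65.4142 / 12.53 = 5.220607


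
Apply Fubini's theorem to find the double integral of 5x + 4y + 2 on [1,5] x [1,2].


By Fubini, integrate in x first, then y.
Step 1: Fix y, integrate over x in [1,5]:
  integral(5x + 4y + 2, x=1..5)
  = 5*(5^2 - 1^2)/2 + (4y + 2)*(5 - 1)
  = 60 + (4y + 2)*4
  = 60 + 16y + 8
  = 68 + 16y
Step 2: Integrate over y in [1,2]:
  integral(68 + 16y, y=1..2)
  = 68*1 + 16*(2^2 - 1^2)/2
  = 68 + 24
  = 92


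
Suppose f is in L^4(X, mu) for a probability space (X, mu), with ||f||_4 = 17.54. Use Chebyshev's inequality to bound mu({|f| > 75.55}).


Chebyshev/Markov inequality: mu(|f| > eps) <= (||f||_p / eps)^p
Step 1: ||f||_4 / eps = 17.54 / 75.55 = 0.232164
Step 2: Raise to power p = 4:
  (0.232164)^4 = 0.002905
Step 3: Therefore mu(|f| > 75.55) <= 0.002905


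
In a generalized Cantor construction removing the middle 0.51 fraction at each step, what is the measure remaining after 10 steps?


Step 1: At each step, fraction remaining = 1 - 0.51 = 0.49
Step 2: After 10 steps, measure = (0.49)^10
Result = 7.979227e-04


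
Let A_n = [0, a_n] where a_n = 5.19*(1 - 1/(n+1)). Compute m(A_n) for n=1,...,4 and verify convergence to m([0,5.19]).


By continuity of measure from below: if A_n increases to A, then m(A_n) -> m(A).
Here A = [0, 5.19], so m(A) = 5.19
Step 1: a_1 = 5.19*(1 - 1/2) = 2.595, m(A_1) = 2.595
Step 2: a_2 = 5.19*(1 - 1/3) = 3.46, m(A_2) = 3.46
Step 3: a_3 = 5.19*(1 - 1/4) = 3.8925, m(A_3) = 3.8925
Step 4: a_4 = 5.19*(1 - 1/5) = 4.152, m(A_4) = 4.152
Limit: m(A_n) -> m([0,5.19]) = 5.19


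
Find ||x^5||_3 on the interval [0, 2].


Step 1: ||f||_3 = (integral_0^2 |x^5|^3 dx)^(1/3)
     = (integral_0^2 x^15 dx)^(1/3)
Step 2: integral_0^2 x^15 dx = [x^16/(16)] from 0 to 2 = 2^16/16
     = 65536/16 = 4096
Step 3: ||f||_3 = (4096)^(1/3) = 16


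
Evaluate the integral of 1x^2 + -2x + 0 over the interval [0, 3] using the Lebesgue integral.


The Lebesgue integral of a Riemann-integrable function agrees with the Riemann integral.
Antiderivative F(x) = (1/3)x^3 + (-2/2)x^2 + 0x
F(3) = (1/3)*3^3 + (-2/2)*3^2 + 0*3
     = (1/3)*27 + (-2/2)*9 + 0*3
     = 9 + -9 + 0
     = 0.0
F(0) = 0.0
Integral = F(3) - F(0) = 0.0 - 0.0 = 0.0


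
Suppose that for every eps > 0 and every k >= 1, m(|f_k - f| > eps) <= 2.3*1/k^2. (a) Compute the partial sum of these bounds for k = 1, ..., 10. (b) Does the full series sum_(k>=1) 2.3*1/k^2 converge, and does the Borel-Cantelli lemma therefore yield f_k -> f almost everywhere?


Step 1: List the terms 2.3*1/k^2 for k = 1 to 10:
  k=1: 2.3
  k=2: 0.575
  k=3: 0.255556
  k=4: 0.14375
  k=5: 0.092
  k=6: 0.063889
  k=7: 0.046939
  k=8: 0.035937
  k=9: 0.028395
  k=10: 0.023
Step 2: Partial sum = 2.3 + 0.575 + 0.255556 + 0.14375 + 0.092 + 0.063889 + 0.046939 + 0.035937 + 0.028395 + 0.023
     = 3.564466
Step 3: The full series sum_(k>=1) 2.3*1/k^2 converges (p-series with p = 2 > 1; a constant multiple of a convergent series converges).
Step 4: Fix eps > 0. Since sum_k m(|f_k - f| > eps) < infinity, the Borel-Cantelli lemma gives
        m(limsup_k {|f_k - f| > eps}) = 0, i.e. for a.e. x, |f_k(x) - f(x)| <= eps for all large k.
        Applying this with eps = 1/j for j = 1, 2, ... and intersecting the countably many full-measure sets,
        for a.e. x we get limsup_k |f_k(x) - f(x)| <= 1/j for every j, hence f_k -> f almost everywhere.
Conclusion: series converges; Borel-Cantelli yields f_k -> f a.e.


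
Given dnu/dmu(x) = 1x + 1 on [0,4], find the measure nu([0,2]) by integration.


nu(A) = integral_A (dnu/dmu) dmu = integral_0^2 (1x + 1) dx
Step 1: Antiderivative F(x) = (1/2)x^2 + 1x
Step 2: F(2) = (1/2)*2^2 + 1*2 = 2 + 2 = 4
Step 3: F(0) = (1/2)*0^2 + 1*0 = 0.0 + 0 = 0.0
Step 4: nu([0,2]) = F(2) - F(0) = 4 - 0.0 = 4


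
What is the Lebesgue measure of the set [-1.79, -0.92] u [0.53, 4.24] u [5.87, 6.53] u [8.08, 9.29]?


For pairwise disjoint intervals, m(union) = sum of lengths.
= (-0.92 - -1.79) + (4.24 - 0.53) + (6.53 - 5.87) + (9.29 - 8.08)
= 0.87 + 3.71 + 0.66 + 1.21
= 6.45


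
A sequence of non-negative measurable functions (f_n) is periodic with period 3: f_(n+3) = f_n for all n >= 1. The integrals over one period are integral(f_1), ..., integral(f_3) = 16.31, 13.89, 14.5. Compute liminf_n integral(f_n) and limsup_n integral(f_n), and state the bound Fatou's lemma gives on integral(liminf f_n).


The sequence (integral(f_n)) is periodic with period 3, repeating the values 16.31, 13.89, 14.5 indefinitely.
Step 1: For a periodic sequence, every tail (a_m, a_(m+1), ...) contains all 3 period values infinitely often.
Step 2: Hence inf of every tail = min of the period values = min(16.31, 13.89, 14.5) = 13.89.
        liminf_n integral(f_n) = sup over m of (inf of tail from m) = 13.89.
Step 3: Similarly sup of every tail = max of the period values = 16.31.
        limsup_n integral(f_n) = 16.31.
Step 4: Fatou's lemma: integral(liminf_n f_n) <= liminf_n integral(f_n) = 13.89.
        So the integral of the pointwise liminf is at most 13.89.


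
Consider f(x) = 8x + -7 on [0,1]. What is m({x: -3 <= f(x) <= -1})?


f^(-1)([-3, -1]) = {x : -3 <= 8x + -7 <= -1}
Solving: (-3 - -7)/8 <= x <= (-1 - -7)/8
= [0.5, 0.75]
Intersecting with [0,1]: [0.5, 0.75]
Measure = 0.75 - 0.5 = 0.25


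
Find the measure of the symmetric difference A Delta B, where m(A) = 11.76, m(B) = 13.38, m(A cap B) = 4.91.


m(A Delta B) = m(A) + m(B) - 2*m(A n B)
= 11.76 + 13.38 - 2*4.91
= 11.76 + 13.38 - 9.82
= 15.32


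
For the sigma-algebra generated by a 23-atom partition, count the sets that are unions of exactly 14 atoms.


Each element of F is a union of some subset of the 23 atoms.
Elements that are unions of exactly 14 atoms correspond to 14-element subsets of the 23 atoms.
Count = C(23, 14) = 23! / (14! * 9!) = 817190.


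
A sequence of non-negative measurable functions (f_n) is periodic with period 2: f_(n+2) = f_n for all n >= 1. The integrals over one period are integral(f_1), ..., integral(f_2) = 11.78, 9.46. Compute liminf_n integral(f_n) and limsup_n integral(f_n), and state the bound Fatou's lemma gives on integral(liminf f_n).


The sequence (integral(f_n)) is periodic with period 2, repeating the values 11.78, 9.46 indefinitely.
Step 1: For a periodic sequence, every tail (a_m, a_(m+1), ...) contains all 2 period values infinitely often.
Step 2: Hence inf of every tail = min of the period values = min(11.78, 9.46) = 9.46.
        liminf_n integral(f_n) = sup over m of (inf of tail from m) = 9.46.
Step 3: Similarly sup of every tail = max of the period values = 11.78.
        limsup_n integral(f_n) = 11.78.
Step 4: Fatou's lemma: integral(liminf_n f_n) <= liminf_n integral(f_n) = 9.46.
        So the integral of the pointwise liminf is at most 9.46.


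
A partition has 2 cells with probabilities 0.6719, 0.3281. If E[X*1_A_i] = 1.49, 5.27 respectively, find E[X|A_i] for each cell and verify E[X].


For each cell A_i: E[X|A_i] = E[X*1_A_i] / P(A_i)
Step 1: E[X|A_1] = 1.49 / 0.6719 = 2.217592
Step 2: E[X|A_2] = 5.27 / 0.3281 = 16.062176
Verification: E[X] = sum E[X*1_A_i] = 1.49 + 5.27 = 6.76


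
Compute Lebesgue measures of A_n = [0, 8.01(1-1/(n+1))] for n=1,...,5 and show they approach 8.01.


By continuity of measure from below: if A_n increases to A, then m(A_n) -> m(A).
Here A = [0, 8.01], so m(A) = 8.01
Step 1: a_1 = 8.01*(1 - 1/2) = 4.005, m(A_1) = 4.005
Step 2: a_2 = 8.01*(1 - 1/3) = 5.34, m(A_2) = 5.34
Step 3: a_3 = 8.01*(1 - 1/4) = 6.0075, m(A_3) = 6.0075
Step 4: a_4 = 8.01*(1 - 1/5) = 6.408, m(A_4) = 6.408
Step 5: a_5 = 8.01*(1 - 1/6) = 6.675, m(A_5) = 6.675
Limit: m(A_n) -> m([0,8.01]) = 8.01


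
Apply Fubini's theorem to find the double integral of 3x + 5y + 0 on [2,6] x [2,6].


By Fubini, integrate in x first, then y.
Step 1: Fix y, integrate over x in [2,6]:
  integral(3x + 5y + 0, x=2..6)
  = 3*(6^2 - 2^2)/2 + (5y + 0)*(6 - 2)
  = 48 + (5y + 0)*4
  = 48 + 20y + 0
  = 48 + 20y
Step 2: Integrate over y in [2,6]:
  integral(48 + 20y, y=2..6)
  = 48*4 + 20*(6^2 - 2^2)/2
  = 192 + 320
  = 512


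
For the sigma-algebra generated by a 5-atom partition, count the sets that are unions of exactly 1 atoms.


Each element of F is a union of some subset of the 5 atoms.
Elements that are unions of exactly 1 atoms correspond to 1-element subsets of the 5 atoms.
Count = C(5, 1) = 5! / (1! * 4!) = 5.


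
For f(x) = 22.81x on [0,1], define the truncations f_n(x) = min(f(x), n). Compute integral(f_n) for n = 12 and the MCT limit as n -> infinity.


f(x) = 22.81x on [0,1]; f_n(x) = min(22.81x, n). At n = 12:
Step 1: f(x) reaches 12 at x = 12/22.81 = 0.526085
Step 2: integral(f_12) = integral(22.81x, 0, 0.526085) + integral(12, 0.526085, 1)
       = 22.81*0.526085^2/2 + 12*(1 - 0.526085)
       = 3.15651 + 5.686979
       = 8.84349
Step 3: As n -> infinity, f_n increases to f, so by MCT integral(f_n) -> integral(f) = 22.81/2 = 11.405.
Convergence: integral(f_12) = 8.84349 -> 11.405 as n -> infinity


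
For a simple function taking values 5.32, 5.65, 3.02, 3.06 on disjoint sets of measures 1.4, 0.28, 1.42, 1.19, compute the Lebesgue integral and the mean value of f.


Step 1: Integral = sum(value_i * measure_i)
= 5.32*1.4 + 5.65*0.28 + 3.02*1.42 + 3.06*1.19
= 7.448 + 1.582 + 4.2884 + 3.6414
= 16.9598
Step 2: Total measure of domain = 1.4 + 0.28 + 1.42 + 1.19 = 4.29
Step 3: Average value = 16.9598 / 4.29 = 3.953333


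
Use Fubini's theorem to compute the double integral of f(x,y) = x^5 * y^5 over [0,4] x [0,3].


By Fubini's theorem, the double integral factors as a product of single integrals:
Step 1: integral_0^4 x^5 dx = [x^6/6] from 0 to 4
     = 4^6/6 = 682.666667
Step 2: integral_0^3 y^5 dy = [y^6/6] from 0 to 3
     = 3^6/6 = 121.5
Step 3: Double integral = 682.666667 * 121.5 = 82944


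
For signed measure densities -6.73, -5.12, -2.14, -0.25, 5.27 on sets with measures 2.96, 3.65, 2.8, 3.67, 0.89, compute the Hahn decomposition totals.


Step 1: Compute signed measure on each set:
  Set 1: -6.73 * 2.96 = -19.9208
  Set 2: -5.12 * 3.65 = -18.688
  Set 3: -2.14 * 2.8 = -5.992
  Set 4: -0.25 * 3.67 = -0.9175
  Set 5: 5.27 * 0.89 = 4.6903
Step 2: Total signed measure = (-19.9208) + (-18.688) + (-5.992) + (-0.9175) + (4.6903)
     = -40.828
Step 3: Positive part mu+(X) = sum of positive contributions = 4.6903
Step 4: Negative part mu-(X) = |sum of negative contributions| = 45.5183


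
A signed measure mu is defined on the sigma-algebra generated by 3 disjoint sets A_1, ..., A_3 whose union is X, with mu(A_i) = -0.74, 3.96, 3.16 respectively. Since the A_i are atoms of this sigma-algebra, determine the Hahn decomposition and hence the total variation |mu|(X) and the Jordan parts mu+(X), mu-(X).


Step 1: Every measurable set is a union of atoms (the cells / points), so a Hahn decomposition is
  obtained by grouping atoms by sign: P = union of atoms with mu > 0, N = union of the remaining atoms.
  Atoms in P (indices): 2, 3;  atoms in N (indices): 1
  Positive values: 3.96, 3.16
  Negative values: -0.74
Step 2: mu+(X) = mu(P) = sum of positive atom values = 7.12
Step 3: mu-(X) = -mu(N) = sum of |negative atom values| = 0.74
Step 4: |mu|(X) = mu+(X) + mu-(X) = 7.12 + 0.74 = 7.86


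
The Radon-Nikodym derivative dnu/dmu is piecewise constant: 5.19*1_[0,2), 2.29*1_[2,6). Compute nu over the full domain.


Integrate each piece of the Radon-Nikodym derivative:
Step 1: integral_0^2 5.19 dx = 5.19*(2-0) = 5.19*2 = 10.38
Step 2: integral_2^6 2.29 dx = 2.29*(6-2) = 2.29*4 = 9.16
Total: 10.38 + 9.16 = 19.54


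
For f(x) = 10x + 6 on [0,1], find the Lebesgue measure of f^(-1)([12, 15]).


f^(-1)([12, 15]) = {x : 12 <= 10x + 6 <= 15}
Solving: (12 - 6)/10 <= x <= (15 - 6)/10
= [0.6, 0.9]
Intersecting with [0,1]: [0.6, 0.9]
Measure = 0.9 - 0.6 = 0.3


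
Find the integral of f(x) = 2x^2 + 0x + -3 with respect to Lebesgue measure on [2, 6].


The Lebesgue integral of a Riemann-integrable function agrees with the Riemann integral.
Antiderivative F(x) = (2/3)x^3 + (0/2)x^2 + -3x
F(6) = (2/3)*6^3 + (0/2)*6^2 + -3*6
     = (2/3)*216 + (0/2)*36 + -3*6
     = 144 + 0.0 + -18
     = 126
F(2) = -0.666667
Integral = F(6) - F(2) = 126 - -0.666667 = 126.666667


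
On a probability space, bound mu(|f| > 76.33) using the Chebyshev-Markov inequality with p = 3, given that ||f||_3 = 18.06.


Chebyshev/Markov inequality: mu(|f| > eps) <= (||f||_p / eps)^p
Step 1: ||f||_3 / eps = 18.06 / 76.33 = 0.236604
Step 2: Raise to power p = 3:
  (0.236604)^3 = 0.013245
Step 3: Therefore mu(|f| > 76.33) <= 0.013245


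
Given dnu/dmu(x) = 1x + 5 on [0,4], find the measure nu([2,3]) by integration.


nu(A) = integral_A (dnu/dmu) dmu = integral_2^3 (1x + 5) dx
Step 1: Antiderivative F(x) = (1/2)x^2 + 5x
Step 2: F(3) = (1/2)*3^2 + 5*3 = 4.5 + 15 = 19.5
Step 3: F(2) = (1/2)*2^2 + 5*2 = 2 + 10 = 12
Step 4: nu([2,3]) = F(3) - F(2) = 19.5 - 12 = 7.5


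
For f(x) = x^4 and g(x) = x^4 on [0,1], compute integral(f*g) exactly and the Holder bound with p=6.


Step 1: Exact integral of f*g = integral(x^8, 0, 1) = 1/9
     = 0.111111
Step 2: Holder bound with p=6, q=1.2:
  ||f||_p = (integral x^24 dx)^(1/6) = (1/25)^(1/6) = 0.584804
  ||g||_q = (integral x^4.8 dx)^(1/1.2) = (1/5.8)^(1/1.2) = 0.231105
Step 3: Holder bound = ||f||_p * ||g||_q = 0.584804 * 0.231105 = 0.135151
Verification: 0.111111 <= 0.135151 (Holder holds)


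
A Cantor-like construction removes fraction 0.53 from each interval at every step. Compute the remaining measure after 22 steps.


Step 1: At each step, fraction remaining = 1 - 0.53 = 0.47
Step 2: After 22 steps, measure = (0.47)^22
Result = 6.111571e-08


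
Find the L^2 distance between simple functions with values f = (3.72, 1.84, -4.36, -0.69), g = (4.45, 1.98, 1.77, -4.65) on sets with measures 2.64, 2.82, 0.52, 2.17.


Step 1: Compute differences f_i - g_i:
  3.72 - 4.45 = -0.73
  1.84 - 1.98 = -0.14
  -4.36 - 1.77 = -6.13
  -0.69 - -4.65 = 3.96
Step 2: Compute |diff|^2 * measure for each set:
  |-0.73|^2 * 2.64 = 0.5329 * 2.64 = 1.406856
  |-0.14|^2 * 2.82 = 0.0196 * 2.82 = 0.055272
  |-6.13|^2 * 0.52 = 37.5769 * 0.52 = 19.539988
  |3.96|^2 * 2.17 = 15.6816 * 2.17 = 34.029072
Step 3: Sum = 55.031188
Step 4: ||f-g||_2 = (55.031188)^(1/2) = 7.418301


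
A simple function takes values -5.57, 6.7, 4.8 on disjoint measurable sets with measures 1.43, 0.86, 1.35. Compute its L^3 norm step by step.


Step 1: Compute |f_i|^3 for each value:
  |-5.57|^3 = 172.808693
  |6.7|^3 = 300.763
  |4.8|^3 = 110.592
Step 2: Multiply by measures and sum:
  172.808693 * 1.43 = 247.116431
  300.763 * 0.86 = 258.65618
  110.592 * 1.35 = 149.2992
Sum = 247.116431 + 258.65618 + 149.2992 = 655.071811
Step 3: Take the p-th root:
||f||_3 = (655.071811)^(1/3) = 8.684863


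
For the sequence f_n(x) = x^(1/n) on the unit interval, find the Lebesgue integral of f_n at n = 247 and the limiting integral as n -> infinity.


At n = 247: f_247(x) = x^(1/247).
Step 1: integral(x^(1/247), 0, 1) = [x^(1/247+1) / (1/247+1)] from 0 to 1
     = 1 / (1/247 + 1) = 1 / ((247+1)/247) = 247/(247+1)
     = 247/248 = 0.995968
Step 2: As n -> infinity, f_n(x) = x^(1/n) -> 1 for x in (0,1], and f_n is increasing in n.
By MCT, lim_n integral(f_n) = integral(lim_n f_n) = integral(1, 0, 1) = 1.
Step 3: Verify convergence: 247/248 = 0.995968 -> 1


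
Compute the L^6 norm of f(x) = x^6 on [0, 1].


Step 1: ||f||_6 = (integral_0^1 |x^6|^6 dx)^(1/6)
     = (integral_0^1 x^36 dx)^(1/6)
Step 2: integral_0^1 x^36 dx = [x^37/(37)] from 0 to 1 = 1^37/37
     = 1/37 = 0.027027
Step 3: ||f||_6 = (0.027027)^(1/6) = 0.547814


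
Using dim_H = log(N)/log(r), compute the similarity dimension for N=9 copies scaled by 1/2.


For a self-similar set with N copies scaled by 1/r:
dim_H = log(N)/log(r) = log(9)/log(2)
= 2.197225/0.693147
= 3.169925


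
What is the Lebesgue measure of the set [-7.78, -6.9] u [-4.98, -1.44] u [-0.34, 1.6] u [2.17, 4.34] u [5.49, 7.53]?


For pairwise disjoint intervals, m(union) = sum of lengths.
= (-6.9 - -7.78) + (-1.44 - -4.98) + (1.6 - -0.34) + (4.34 - 2.17) + (7.53 - 5.49)
= 0.88 + 3.54 + 1.94 + 2.17 + 2.04
= 10.57


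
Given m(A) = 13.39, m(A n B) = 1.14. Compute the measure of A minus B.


m(A \ B) = m(A) - m(A n B)
= 13.39 - 1.14
= 12.25


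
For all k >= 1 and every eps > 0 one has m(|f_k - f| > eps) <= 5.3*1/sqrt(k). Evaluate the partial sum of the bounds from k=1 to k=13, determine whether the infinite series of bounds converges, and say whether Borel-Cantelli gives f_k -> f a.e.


Step 1: List the terms 5.3*1/sqrt(k) for k = 1 to 13:
  k=1: 5.3
  k=2: 3.747666
  k=3: 3.059956
  k=4: 2.65
  k=5: 2.370232
  k=6: 2.163716
  k=7: 2.003212
  k=8: 1.873833
  k=9: 1.766667
  k=10: 1.676007
  k=11: 1.59801
  k=12: 1.529978
  k=13: 1.469956
Step 2: Partial sum = 5.3 + 3.747666 + 3.059956 + 2.65 + 2.370232 + 2.163716 + 2.003212 + 1.873833 + 1.766667 + 1.676007 + 1.59801 + 1.529978 + 1.469956
     = 31.209233
Step 3: The full series sum_(k>=1) 5.3*1/sqrt(k) diverges (p-series with p = 1/2 <= 1; a nonzero constant multiple of a divergent series diverges).
Step 4: The (first) Borel-Cantelli lemma requires a summable sequence of measures, so it does not apply here;
        from this bound alone no conclusion about a.e. convergence can be drawn (convergence in measure still
        gives an a.e.-convergent subsequence, but not a.e. convergence of the whole sequence).
Conclusion: series diverges; Borel-Cantelli is inconclusive about a.e. convergence of f_k.


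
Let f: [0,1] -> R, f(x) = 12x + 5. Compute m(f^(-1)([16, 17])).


f^(-1)([16, 17]) = {x : 16 <= 12x + 5 <= 17}
Solving: (16 - 5)/12 <= x <= (17 - 5)/12
= [0.916667, 1]
Intersecting with [0,1]: [0.916667, 1]
Measure = 1 - 0.916667 = 0.083333


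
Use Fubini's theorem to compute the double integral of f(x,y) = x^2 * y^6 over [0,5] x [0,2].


By Fubini's theorem, the double integral factors as a product of single integrals:
Step 1: integral_0^5 x^2 dx = [x^3/3] from 0 to 5
     = 5^3/3 = 41.666667
Step 2: integral_0^2 y^6 dy = [y^7/7] from 0 to 2
     = 2^7/7 = 18.285714
Step 3: Double integral = 41.666667 * 18.285714 = 761.904762


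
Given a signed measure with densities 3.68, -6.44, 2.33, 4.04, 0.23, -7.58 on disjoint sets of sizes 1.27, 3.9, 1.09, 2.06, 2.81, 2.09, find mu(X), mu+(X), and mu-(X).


Step 1: Compute signed measure on each set:
  Set 1: 3.68 * 1.27 = 4.6736
  Set 2: -6.44 * 3.9 = -25.116
  Set 3: 2.33 * 1.09 = 2.5397
  Set 4: 4.04 * 2.06 = 8.3224
  Set 5: 0.23 * 2.81 = 0.6463
  Set 6: -7.58 * 2.09 = -15.8422
Step 2: Total signed measure = (4.6736) + (-25.116) + (2.5397) + (8.3224) + (0.6463) + (-15.8422)
     = -24.7762
Step 3: Positive part mu+(X) = sum of positive contributions = 16.182
Step 4: Negative part mu-(X) = |sum of negative contributions| = 40.9582


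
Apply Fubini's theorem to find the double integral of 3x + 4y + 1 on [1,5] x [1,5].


By Fubini, integrate in x first, then y.
Step 1: Fix y, integrate over x in [1,5]:
  integral(3x + 4y + 1, x=1..5)
  = 3*(5^2 - 1^2)/2 + (4y + 1)*(5 - 1)
  = 36 + (4y + 1)*4
  = 36 + 16y + 4
  = 40 + 16y
Step 2: Integrate over y in [1,5]:
  integral(40 + 16y, y=1..5)
  = 40*4 + 16*(5^2 - 1^2)/2
  = 160 + 192
  = 352


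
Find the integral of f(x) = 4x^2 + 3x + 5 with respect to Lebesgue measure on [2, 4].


The Lebesgue integral of a Riemann-integrable function agrees with the Riemann integral.
Antiderivative F(x) = (4/3)x^3 + (3/2)x^2 + 5x
F(4) = (4/3)*4^3 + (3/2)*4^2 + 5*4
     = (4/3)*64 + (3/2)*16 + 5*4
     = 85.333333 + 24 + 20
     = 129.333333
F(2) = 26.666667
Integral = F(4) - F(2) = 129.333333 - 26.666667 = 102.666667


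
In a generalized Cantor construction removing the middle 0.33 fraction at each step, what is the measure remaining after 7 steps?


Step 1: At each step, fraction remaining = 1 - 0.33 = 0.67
Step 2: After 7 steps, measure = (0.67)^7
Result = 0.060607


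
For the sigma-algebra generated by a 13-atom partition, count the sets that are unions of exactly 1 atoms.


Each element of F is a union of some subset of the 13 atoms.
Elements that are unions of exactly 1 atoms correspond to 1-element subsets of the 13 atoms.
Count = C(13, 1) = 13! / (1! * 12!) = 13.


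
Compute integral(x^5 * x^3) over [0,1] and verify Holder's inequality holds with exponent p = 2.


Step 1: Exact integral of f*g = integral(x^8, 0, 1) = 1/9
     = 0.111111
Step 2: Holder bound with p=2, q=2:
  ||f||_p = (integral x^10 dx)^(1/2) = (1/11)^(1/2) = 0.301511
  ||g||_q = (integral x^6 dx)^(1/2) = (1/7)^(1/2) = 0.377964
Step 3: Holder bound = ||f||_p * ||g||_q = 0.301511 * 0.377964 = 0.113961
Verification: 0.111111 <= 0.113961 (Holder holds)


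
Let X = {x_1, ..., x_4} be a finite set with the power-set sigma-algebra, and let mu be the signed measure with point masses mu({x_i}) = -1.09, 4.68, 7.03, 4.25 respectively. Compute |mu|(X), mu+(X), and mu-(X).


Step 1: Every measurable set is a union of atoms (the cells / points), so a Hahn decomposition is
  obtained by grouping atoms by sign: P = union of atoms with mu > 0, N = union of the remaining atoms.
  Atoms in P (indices): 2, 3, 4;  atoms in N (indices): 1
  Positive values: 4.68, 7.03, 4.25
  Negative values: -1.09
Step 2: mu+(X) = mu(P) = sum of positive atom values = 15.96
Step 3: mu-(X) = -mu(N) = sum of |negative atom values| = 1.09
Step 4: |mu|(X) = mu+(X) + mu-(X) = 15.96 + 1.09 = 17.05


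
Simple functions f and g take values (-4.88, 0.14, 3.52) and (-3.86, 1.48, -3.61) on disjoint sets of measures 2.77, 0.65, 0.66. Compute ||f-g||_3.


Step 1: Compute differences f_i - g_i:
  -4.88 - -3.86 = -1.02
  0.14 - 1.48 = -1.34
  3.52 - -3.61 = 7.13
Step 2: Compute |diff|^3 * measure for each set:
  |-1.02|^3 * 2.77 = 1.061208 * 2.77 = 2.939546
  |-1.34|^3 * 0.65 = 2.406104 * 0.65 = 1.563968
  |7.13|^3 * 0.66 = 362.467097 * 0.66 = 239.228284
Step 3: Sum = 243.731798
Step 4: ||f-g||_3 = (243.731798)^(1/3) = 6.246509


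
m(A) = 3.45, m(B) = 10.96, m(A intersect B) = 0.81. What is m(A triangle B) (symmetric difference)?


m(A Delta B) = m(A) + m(B) - 2*m(A n B)
= 3.45 + 10.96 - 2*0.81
= 3.45 + 10.96 - 1.62
= 12.79


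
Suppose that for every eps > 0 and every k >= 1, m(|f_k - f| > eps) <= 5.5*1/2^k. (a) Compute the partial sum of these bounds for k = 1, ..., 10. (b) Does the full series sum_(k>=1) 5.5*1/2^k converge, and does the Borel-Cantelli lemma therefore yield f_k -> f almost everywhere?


Step 1: List the terms 5.5*1/2^k for k = 1 to 10:
  k=1: 2.75
  k=2: 1.375
  k=3: 0.6875
  k=4: 0.34375
  k=5: 0.171875
  k=6: 0.085938
  k=7: 0.042969
  k=8: 0.021484
  k=9: 0.010742
  k=10: 0.005371
Step 2: Partial sum = 2.75 + 1.375 + 0.6875 + 0.34375 + 0.171875 + 0.085938 + 0.042969 + 0.021484 + 0.010742 + 0.005371
     = 5.494629
Step 3: The full series sum_(k>=1) 5.5*1/2^k converges (geometric series with ratio 1/2 < 1; a constant multiple of a convergent series converges).
Step 4: Fix eps > 0. Since sum_k m(|f_k - f| > eps) < infinity, the Borel-Cantelli lemma gives
        m(limsup_k {|f_k - f| > eps}) = 0, i.e. for a.e. x, |f_k(x) - f(x)| <= eps for all large k.
        Applying this with eps = 1/j for j = 1, 2, ... and intersecting the countably many full-measure sets,
        for a.e. x we get limsup_k |f_k(x) - f(x)| <= 1/j for every j, hence f_k -> f almost everywhere.
Conclusion: series converges; Borel-Cantelli yields f_k -> f a.e.
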